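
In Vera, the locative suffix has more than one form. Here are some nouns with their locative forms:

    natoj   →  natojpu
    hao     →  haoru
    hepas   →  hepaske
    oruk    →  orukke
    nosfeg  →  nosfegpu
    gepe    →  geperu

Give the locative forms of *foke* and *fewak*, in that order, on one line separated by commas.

fokeru, fewakke

The alternation tracks the final sound of the stem — -ke when the stem ends in a voiceless consonant (*hepas*, *oruk*); -pu when the stem ends in a voiced consonant (*natoj*, *nosfeg*); -ru when the stem ends in a vowel (*hao*, *gepe*).
The final sound of *foke* is /e/, which is a vowel, so the suffix is -ru, giving *fokeru*.
The final sound of *fewak* is /k/, which is a voiceless consonant, so the suffix is -ke, giving *fewakke*.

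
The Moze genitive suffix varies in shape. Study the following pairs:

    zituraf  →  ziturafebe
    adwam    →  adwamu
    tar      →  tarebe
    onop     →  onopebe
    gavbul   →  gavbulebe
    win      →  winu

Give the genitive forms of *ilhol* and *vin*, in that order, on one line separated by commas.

The suffix is conditioned by the final consonant: -u when the stem ends in a nasal (*adwam*, *win*); -ebe when the stem ends in a non-nasal consonant (*zituraf*, *tar*, *onop*, *gavbul*).
Since the final consonant of *ilhol* is /l/ (non-nasal), it takes -ebe, giving *ilholebe*.
The final consonant of *vin* is /n/, which is a nasal, so the suffix is -u, giving *vinu*.

ilholebe, vinu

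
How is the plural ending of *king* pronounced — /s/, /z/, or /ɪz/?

The stem *king* ends in a voiced non-sibilant sound.
The plural suffix surfaces as /ɪz/ after sibilants, /s/ after other voiceless consonants, and /z/ after other voiced sounds.
So the plural -s on *king* is pronounced /z/.

/z/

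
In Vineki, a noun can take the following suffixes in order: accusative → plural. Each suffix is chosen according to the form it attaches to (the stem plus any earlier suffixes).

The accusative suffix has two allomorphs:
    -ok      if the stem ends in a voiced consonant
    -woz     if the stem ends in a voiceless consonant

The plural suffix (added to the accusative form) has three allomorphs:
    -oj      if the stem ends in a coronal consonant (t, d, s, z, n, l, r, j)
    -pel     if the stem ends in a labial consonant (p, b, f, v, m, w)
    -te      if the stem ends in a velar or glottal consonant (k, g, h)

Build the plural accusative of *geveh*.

*geveh*: final consonant = /h/, voiceless → -woz → *gevehwoz*.
The accusative form *gevehwoz*: final consonant = /z/, coronal → -oj → *gevehwozoj*.

gevehwozoj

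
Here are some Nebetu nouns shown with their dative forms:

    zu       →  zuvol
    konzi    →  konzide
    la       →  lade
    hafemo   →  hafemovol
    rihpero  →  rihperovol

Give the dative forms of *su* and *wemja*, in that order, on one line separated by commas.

suvol, wemjade

The suffix is conditioned by the last vowel: -vol when the last vowel of the stem is a rounded vowel (*zu*, *hafemo*, *rihpero*); -de when the last vowel of the stem is an unrounded vowel (*konzi*, *la*).
Since the last vowel of *su* is /u/ (a rounded vowel), it takes -vol, giving *suvol*.
*wemja*: last vowel = /a/, an unrounded vowel → -de → *wemjade*.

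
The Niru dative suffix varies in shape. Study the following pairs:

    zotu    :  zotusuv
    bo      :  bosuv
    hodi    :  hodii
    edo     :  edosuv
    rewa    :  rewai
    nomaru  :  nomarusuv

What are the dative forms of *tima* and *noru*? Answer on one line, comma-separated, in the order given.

The suffix is conditioned by the last vowel: -suv when the last vowel of the stem is a rounded vowel (*zotu*, *bo*, *edo*, *nomaru*); -i when the last vowel of the stem is an unrounded vowel (*hodi*, *rewa*).
*tima*: last vowel = /a/, an unrounded vowel → -i → *timai*.
Since the last vowel of *noru* is /u/ (a rounded vowel), it takes -suv, giving *norusuv*.

timai, norusuv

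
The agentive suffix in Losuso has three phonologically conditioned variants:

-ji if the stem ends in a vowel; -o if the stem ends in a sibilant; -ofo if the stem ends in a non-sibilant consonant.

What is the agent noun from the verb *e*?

The final sound of *e* is /e/, which is a vowel, so the suffix is -ji, giving *eji*.

eji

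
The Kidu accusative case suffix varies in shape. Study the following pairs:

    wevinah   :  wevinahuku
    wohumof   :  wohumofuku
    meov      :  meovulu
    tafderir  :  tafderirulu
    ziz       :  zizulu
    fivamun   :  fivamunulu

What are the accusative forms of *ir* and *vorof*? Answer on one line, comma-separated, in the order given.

irulu, vorofuku

The suffix is conditioned by the final consonant: -uku when the stem ends in a voiceless consonant (*wevinah*, *wohumof*); -ulu when the stem ends in a voiced consonant (*meov*, *tafderir*, *ziz*, *fivamun*).
*ir*: final consonant = /r/, voiced → -ulu → *irulu*.
*vorof* — final consonant /f/ (voiceless) → -uku → *vorofuku*.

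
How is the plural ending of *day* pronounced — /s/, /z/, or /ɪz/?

The stem *day* ends in a voiced non-sibilant sound.
The plural suffix surfaces as /ɪz/ after sibilants, /s/ after other voiceless consonants, and /z/ after other voiced sounds.
So the plural -s on *day* is pronounced /z/.

/z/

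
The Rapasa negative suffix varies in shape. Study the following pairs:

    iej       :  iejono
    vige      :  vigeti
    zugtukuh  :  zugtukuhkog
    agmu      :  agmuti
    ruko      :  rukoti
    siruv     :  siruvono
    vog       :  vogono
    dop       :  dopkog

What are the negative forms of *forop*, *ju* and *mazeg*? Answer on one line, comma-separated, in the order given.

foropkog, juti, mazegono

Looking at the final sound of each stem: -kog when the stem ends in a voiceless consonant (*zugtukuh*, *dop*); -ono when the stem ends in a voiced consonant (*iej*, *siruv*, *vog*); -ti when the stem ends in a vowel (*vige*, *agmu*, *ruko*).
*forop* — final sound /p/ (a voiceless consonant) → -kog → *foropkog*.
*ju*: final sound = /u/, a vowel → -ti → *juti*.
Since the final sound of *mazeg* is /g/ (a voiced consonant), it takes -ono, giving *mazegono*.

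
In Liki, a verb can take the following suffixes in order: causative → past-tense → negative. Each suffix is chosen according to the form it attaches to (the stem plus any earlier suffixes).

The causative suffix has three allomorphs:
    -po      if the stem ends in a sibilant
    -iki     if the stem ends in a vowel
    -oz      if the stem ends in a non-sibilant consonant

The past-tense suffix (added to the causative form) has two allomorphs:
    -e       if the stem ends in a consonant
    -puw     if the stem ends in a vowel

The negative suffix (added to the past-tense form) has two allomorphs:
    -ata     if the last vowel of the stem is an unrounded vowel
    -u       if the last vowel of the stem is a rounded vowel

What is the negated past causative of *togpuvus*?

togpuvuspopuwu

The final sound of *togpuvus* is /s/, which is a sibilant, so the causative suffix is -po, giving *togpuvuspo*.
The causative form *togpuvuspo* — final sound /o/ (a vowel) → -puw → *togpuvuspopuw*.
The past-tense form *togpuvuspopuw* — last vowel /u/ (a rounded vowel) → -u → *togpuvuspopuwu*.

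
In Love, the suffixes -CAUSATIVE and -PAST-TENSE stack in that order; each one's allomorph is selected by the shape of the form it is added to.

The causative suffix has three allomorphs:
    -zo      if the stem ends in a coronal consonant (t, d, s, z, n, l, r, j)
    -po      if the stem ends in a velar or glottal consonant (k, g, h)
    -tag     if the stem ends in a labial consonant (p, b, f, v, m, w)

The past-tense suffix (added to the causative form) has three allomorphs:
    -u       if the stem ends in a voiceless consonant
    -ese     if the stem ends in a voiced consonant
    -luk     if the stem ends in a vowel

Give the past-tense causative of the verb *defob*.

Since the final consonant of *defob* is /b/ (labial), it takes -tag, giving *defobtag*.
Since the final sound of the causative form *defobtag* is /g/ (a voiced consonant), it takes -ese, giving *defobtagese*.

defobtagese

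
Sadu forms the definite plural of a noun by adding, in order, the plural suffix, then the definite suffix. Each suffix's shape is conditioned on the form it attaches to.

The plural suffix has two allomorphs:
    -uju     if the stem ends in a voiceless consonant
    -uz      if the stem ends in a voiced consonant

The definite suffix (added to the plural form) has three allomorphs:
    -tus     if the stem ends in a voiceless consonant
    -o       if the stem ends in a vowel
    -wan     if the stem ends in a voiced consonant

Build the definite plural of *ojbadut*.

The final consonant of *ojbadut* is /t/, which is voiceless, so the plural suffix is -uju, giving *ojbadutuju*.
The plural form *ojbadutuju* — final sound /u/ (a vowel) → -o → *ojbadutujuo*.

ojbadutujuo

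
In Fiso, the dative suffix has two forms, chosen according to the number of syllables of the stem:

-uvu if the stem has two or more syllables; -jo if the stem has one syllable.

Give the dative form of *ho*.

With one syllable, *ho* takes -jo → *hojo*.

hojo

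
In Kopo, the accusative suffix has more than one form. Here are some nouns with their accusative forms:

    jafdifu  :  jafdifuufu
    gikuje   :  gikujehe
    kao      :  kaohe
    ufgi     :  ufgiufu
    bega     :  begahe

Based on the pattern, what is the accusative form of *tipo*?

The suffix is conditioned by the last vowel: -ufu when the last vowel of the stem is a high vowel (*jafdifu*, *ufgi*); -he when the last vowel of the stem is a non-high vowel (*gikuje*, *kao*, *bega*).
The last vowel of *tipo* is /o/, which is a non-high vowel, so the suffix is -he, giving *tipohe*.

tipohe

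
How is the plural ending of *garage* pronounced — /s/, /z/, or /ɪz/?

The stem *garage* ends in a sibilant (/s, z, ʃ, ʒ, tʃ, dʒ/).
The plural suffix surfaces as /ɪz/ after sibilants, /s/ after other voiceless consonants, and /z/ after other voiced sounds.
So the plural -s on *garage* is pronounced /ɪz/.

/ɪz/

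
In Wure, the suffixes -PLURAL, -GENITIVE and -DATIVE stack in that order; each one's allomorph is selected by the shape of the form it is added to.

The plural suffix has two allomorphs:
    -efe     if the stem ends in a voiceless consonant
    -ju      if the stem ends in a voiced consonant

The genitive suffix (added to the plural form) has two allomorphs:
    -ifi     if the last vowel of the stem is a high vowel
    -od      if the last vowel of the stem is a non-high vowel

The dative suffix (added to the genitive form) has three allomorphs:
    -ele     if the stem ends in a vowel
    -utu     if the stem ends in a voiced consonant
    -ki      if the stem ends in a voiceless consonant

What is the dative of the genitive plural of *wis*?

*wis*: final consonant = /s/, voiceless → -efe → *wisefe*.
The last vowel of the plural form *wisefe* is /e/, which is a non-high vowel, so the genitive suffix is -od, giving *wisefeod*.
The genitive form *wisefeod* — final sound /d/ (a voiced consonant) → -utu → *wisefeodutu*.

wisefeodutu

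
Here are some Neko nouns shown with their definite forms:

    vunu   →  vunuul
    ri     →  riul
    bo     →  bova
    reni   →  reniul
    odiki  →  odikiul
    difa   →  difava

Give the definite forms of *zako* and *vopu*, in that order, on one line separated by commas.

Looking at the last vowel of each stem: -ul when the last vowel of the stem is a high vowel (*vunu*, *ri*, *reni*, *odiki*); -va when the last vowel of the stem is a non-high vowel (*bo*, *difa*).
The last vowel of *zako* is /o/, which is a non-high vowel, so the suffix is -va, giving *zakova*.
*vopu* — last vowel /u/ (a high vowel) → -ul → *vopuul*.

zakova, vopuul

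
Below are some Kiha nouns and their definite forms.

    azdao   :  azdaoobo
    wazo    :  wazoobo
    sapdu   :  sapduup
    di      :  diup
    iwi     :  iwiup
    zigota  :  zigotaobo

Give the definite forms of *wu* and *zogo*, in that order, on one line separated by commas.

wuup, zogoobo

The suffix is conditioned by the last vowel: -up when the last vowel of the stem is a high vowel (*sapdu*, *di*, *iwi*); -obo when the last vowel of the stem is a non-high vowel (*azdao*, *wazo*, *zigota*).
The last vowel of *wu* is /u/, which is a high vowel, so the suffix is -up, giving *wuup*.
*zogo*: last vowel = /o/, a non-high vowel → -obo → *zogoobo*.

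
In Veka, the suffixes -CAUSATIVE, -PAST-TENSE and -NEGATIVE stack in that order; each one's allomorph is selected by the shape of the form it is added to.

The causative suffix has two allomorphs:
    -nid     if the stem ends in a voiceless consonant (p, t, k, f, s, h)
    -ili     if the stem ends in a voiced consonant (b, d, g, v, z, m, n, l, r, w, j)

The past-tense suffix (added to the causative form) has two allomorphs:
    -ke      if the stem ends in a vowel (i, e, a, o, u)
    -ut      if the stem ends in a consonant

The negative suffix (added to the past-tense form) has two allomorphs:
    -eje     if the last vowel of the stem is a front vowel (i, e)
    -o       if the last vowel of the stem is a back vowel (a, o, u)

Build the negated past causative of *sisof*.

sisofniduto

*sisof* — final consonant /f/ (voiceless) → -nid → *sisofnid*.
The final sound of the causative form *sisofnid* is /d/, which is a consonant, so the past-tense suffix is -ut, giving *sisofnidut*.
The past-tense form *sisofnidut*: last vowel = /u/, a back vowel → -o → *sisofniduto*.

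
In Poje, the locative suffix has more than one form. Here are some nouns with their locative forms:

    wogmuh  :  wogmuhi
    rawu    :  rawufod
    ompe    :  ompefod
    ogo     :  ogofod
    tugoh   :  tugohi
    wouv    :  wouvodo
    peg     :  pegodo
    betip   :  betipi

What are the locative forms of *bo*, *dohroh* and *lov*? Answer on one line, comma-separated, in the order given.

bofod, dohrohi, lovodo

The suffix is conditioned by the final sound: -i when the stem ends in a voiceless consonant (*wogmuh*, *tugoh*, *betip*); -odo when the stem ends in a voiced consonant (*wouv*, *peg*); -fod when the stem ends in a vowel (*rawu*, *ompe*, *ogo*).
*bo* — final sound /o/ (a vowel) → -fod → *bofod*.
*dohroh*: final sound = /h/, a voiceless consonant → -i → *dohrohi*.
The final sound of *lov* is /v/, which is a voiced consonant, so the suffix is -odo, giving *lovodo*.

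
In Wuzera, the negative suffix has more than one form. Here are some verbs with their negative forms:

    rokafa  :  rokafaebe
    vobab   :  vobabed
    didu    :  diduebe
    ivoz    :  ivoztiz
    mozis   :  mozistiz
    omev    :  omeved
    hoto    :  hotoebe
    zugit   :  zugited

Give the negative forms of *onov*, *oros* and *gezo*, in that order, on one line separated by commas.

onoved, orostiz, gezoebe

Looking at the final sound of each stem: -tiz when the stem ends in a sibilant (*ivoz*, *mozis*); -ed when the stem ends in a non-sibilant consonant (*vobab*, *omev*, *zugit*); -ebe when the stem ends in a vowel (*rokafa*, *didu*, *hoto*).
*onov*: final sound = /v/, a non-sibilant consonant → -ed → *onoved*.
Since the final sound of *oros* is /s/ (a sibilant), it takes -tiz, giving *orostiz*.
*gezo* — final sound /o/ (a vowel) → -ebe → *gezoebe*.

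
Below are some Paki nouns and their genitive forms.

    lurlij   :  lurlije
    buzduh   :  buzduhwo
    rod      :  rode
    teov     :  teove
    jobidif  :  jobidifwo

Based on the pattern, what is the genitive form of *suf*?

sufwo

The pattern is voicing of the final consonant: -wo when the stem ends in a voiceless consonant (*buzduh*, *jobidif*); -e when the stem ends in a voiced consonant (*lurlij*, *rod*, *teov*).
The final consonant of *suf* is /f/, which is voiceless, so the suffix is -wo, giving *sufwo*.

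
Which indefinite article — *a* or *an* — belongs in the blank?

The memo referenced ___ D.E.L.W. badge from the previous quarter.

a

The indefinite article is chosen by the initial *sound* of the following word, not its spelling.
The initialism *D.E.L.W.* is read letter by letter; the first letter, D, is pronounced /diː/, which begins with a consonant sound.
So the article is *a*: The memo referenced a D.E.L.W. badge from the previous quarter.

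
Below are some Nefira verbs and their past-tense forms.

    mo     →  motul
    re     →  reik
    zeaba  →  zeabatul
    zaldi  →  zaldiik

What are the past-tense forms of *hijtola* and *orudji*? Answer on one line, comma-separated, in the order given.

The suffix is conditioned by the last vowel: -ik when the last vowel of the stem is a front vowel (*re*, *zaldi*); -tul when the last vowel of the stem is a back vowel (*mo*, *zeaba*).
Since the last vowel of *hijtola* is /a/ (a back vowel), it takes -tul, giving *hijtolatul*.
*orudji*: last vowel = /i/, a front vowel → -ik → *orudjiik*.

hijtolatul, orudjiik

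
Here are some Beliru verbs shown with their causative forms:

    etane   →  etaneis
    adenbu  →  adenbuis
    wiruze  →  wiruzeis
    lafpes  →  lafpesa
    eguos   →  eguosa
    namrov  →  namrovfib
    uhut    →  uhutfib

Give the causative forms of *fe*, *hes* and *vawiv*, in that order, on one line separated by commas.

feis, hesa, vawivfib

The pattern is sibilance of the final sound: -a when the stem ends in a sibilant (*lafpes*, *eguos*); -fib when the stem ends in a non-sibilant consonant (*namrov*, *uhut*); -is when the stem ends in a vowel (*etane*, *adenbu*, *wiruze*).
The final sound of *fe* is /e/, which is a vowel, so the suffix is -is, giving *feis*.
*hes* — final sound /s/ (a sibilant) → -a → *hesa*.
The final sound of *vawiv* is /v/, which is a non-sibilant consonant, so the suffix is -fib, giving *vawivfib*.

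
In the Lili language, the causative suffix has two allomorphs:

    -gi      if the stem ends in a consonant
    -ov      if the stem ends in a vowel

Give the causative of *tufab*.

Since the final sound of *tufab* is /b/ (a consonant), it takes -gi, giving *tufabgi*.

tufabgi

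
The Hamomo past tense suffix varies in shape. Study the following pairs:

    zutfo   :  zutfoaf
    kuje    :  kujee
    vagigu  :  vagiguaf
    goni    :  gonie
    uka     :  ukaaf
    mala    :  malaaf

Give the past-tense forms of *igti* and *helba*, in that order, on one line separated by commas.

The suffix is conditioned by the last vowel: -e when the last vowel of the stem is a front vowel (*kuje*, *goni*); -af when the last vowel of the stem is a back vowel (*zutfo*, *vagigu*, *uka*, *mala*).
*igti*: last vowel = /i/, a front vowel → -e → *igtie*.
*helba*: last vowel = /a/, a back vowel → -af → *helbaaf*.

igtie, helbaaf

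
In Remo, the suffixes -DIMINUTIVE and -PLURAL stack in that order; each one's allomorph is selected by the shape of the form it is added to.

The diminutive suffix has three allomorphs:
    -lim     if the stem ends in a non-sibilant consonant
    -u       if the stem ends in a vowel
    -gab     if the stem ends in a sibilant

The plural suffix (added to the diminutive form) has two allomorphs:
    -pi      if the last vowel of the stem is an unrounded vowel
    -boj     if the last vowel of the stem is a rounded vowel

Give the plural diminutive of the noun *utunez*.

*utunez* — final sound /z/ (a sibilant) → -gab → *utunezgab*.
The last vowel of the diminutive form *utunezgab* is /a/, which is an unrounded vowel, so the plural suffix is -pi, giving *utunezgabpi*.

utunezgabpi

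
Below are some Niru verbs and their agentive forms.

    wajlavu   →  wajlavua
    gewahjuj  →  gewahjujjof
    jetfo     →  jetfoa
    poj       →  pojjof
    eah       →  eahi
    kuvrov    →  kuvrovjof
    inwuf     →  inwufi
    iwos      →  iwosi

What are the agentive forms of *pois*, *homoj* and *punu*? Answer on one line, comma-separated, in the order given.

poisi, homojjof, punua

The suffix is conditioned by the final sound: -i when the stem ends in a voiceless consonant (*eah*, *inwuf*, *iwos*); -jof when the stem ends in a voiced consonant (*gewahjuj*, *poj*, *kuvrov*); -a when the stem ends in a vowel (*wajlavu*, *jetfo*).
*pois*: final sound = /s/, a voiceless consonant → -i → *poisi*.
*homoj*: final sound = /j/, a voiced consonant → -jof → *homojjof*.
The final sound of *punu* is /u/, which is a vowel, so the suffix is -a, giving *punua*.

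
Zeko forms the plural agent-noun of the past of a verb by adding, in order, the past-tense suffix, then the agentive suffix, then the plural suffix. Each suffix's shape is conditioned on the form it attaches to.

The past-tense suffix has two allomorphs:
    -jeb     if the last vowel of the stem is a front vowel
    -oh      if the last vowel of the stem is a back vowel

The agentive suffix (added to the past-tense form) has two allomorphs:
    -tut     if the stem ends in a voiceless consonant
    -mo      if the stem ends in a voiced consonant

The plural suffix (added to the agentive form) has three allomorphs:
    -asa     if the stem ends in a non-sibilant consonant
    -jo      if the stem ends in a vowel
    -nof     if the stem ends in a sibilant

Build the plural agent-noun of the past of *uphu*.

uphuohtutasa

Since the last vowel of *uphu* is /u/ (a back vowel), it takes -oh, giving *uphuoh*.
The past-tense form *uphuoh* — final consonant /h/ (voiceless) → -tut → *uphuohtut*.
The agentive form *uphuohtut*: final sound = /t/, a non-sibilant consonant → -asa → *uphuohtutasa*.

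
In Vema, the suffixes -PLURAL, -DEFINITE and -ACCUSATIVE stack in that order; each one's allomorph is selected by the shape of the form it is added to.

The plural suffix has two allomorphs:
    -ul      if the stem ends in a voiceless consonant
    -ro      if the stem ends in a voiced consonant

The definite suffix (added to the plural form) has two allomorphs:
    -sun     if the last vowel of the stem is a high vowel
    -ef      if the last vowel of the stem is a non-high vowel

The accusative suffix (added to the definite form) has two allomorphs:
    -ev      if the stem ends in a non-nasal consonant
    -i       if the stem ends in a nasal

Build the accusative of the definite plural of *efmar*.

*efmar* — final consonant /r/ (voiced) → -ro → *efmarro*.
Since the last vowel of the plural form *efmarro* is /o/ (a non-high vowel), it takes -ef, giving *efmarroef*.
The final consonant of the definite form *efmarroef* is /f/, which is non-nasal, so the accusative suffix is -ev, giving *efmarroefev*.

efmarroefev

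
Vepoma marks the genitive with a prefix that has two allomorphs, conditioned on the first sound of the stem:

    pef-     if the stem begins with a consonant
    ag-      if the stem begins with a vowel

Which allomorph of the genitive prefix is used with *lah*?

pef-

*lah*: first sound = /l/, a consonant → pef-.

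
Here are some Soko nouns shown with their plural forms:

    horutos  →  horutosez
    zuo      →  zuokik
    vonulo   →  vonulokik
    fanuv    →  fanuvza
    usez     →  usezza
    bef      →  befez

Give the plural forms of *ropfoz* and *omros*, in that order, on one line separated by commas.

ropfozza, omrosez

The pattern is voicing of the final sound: -ez when the stem ends in a voiceless consonant (*horutos*, *bef*); -za when the stem ends in a voiced consonant (*fanuv*, *usez*); -kik when the stem ends in a vowel (*zuo*, *vonulo*).
Since the final sound of *ropfoz* is /z/ (a voiced consonant), it takes -za, giving *ropfozza*.
The final sound of *omros* is /s/, which is a voiceless consonant, so the suffix is -ez, giving *omrosez*.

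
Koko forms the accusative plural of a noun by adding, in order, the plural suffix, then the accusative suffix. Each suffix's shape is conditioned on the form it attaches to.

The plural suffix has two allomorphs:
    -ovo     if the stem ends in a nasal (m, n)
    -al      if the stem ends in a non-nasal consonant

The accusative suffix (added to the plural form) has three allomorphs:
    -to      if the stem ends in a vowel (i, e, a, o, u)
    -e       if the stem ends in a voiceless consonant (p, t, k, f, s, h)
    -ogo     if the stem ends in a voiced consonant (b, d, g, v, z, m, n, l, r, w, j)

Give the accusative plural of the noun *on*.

onovoto

Since the final consonant of *on* is /n/ (a nasal), it takes -ovo, giving *onovo*.
The plural form *onovo* — final sound /o/ (a vowel) → -to → *onovoto*.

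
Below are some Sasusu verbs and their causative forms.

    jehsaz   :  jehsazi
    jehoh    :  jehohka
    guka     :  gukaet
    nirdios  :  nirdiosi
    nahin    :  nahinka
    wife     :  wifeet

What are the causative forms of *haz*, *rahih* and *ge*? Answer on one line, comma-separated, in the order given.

hazi, rahihka, geet

The alternation tracks the final sound of the stem — -i when the stem ends in a sibilant (*jehsaz*, *nirdios*); -ka when the stem ends in a non-sibilant consonant (*jehoh*, *nahin*); -et when the stem ends in a vowel (*guka*, *wife*).
Since the final sound of *haz* is /z/ (a sibilant), it takes -i, giving *hazi*.
*rahih* — final sound /h/ (a non-sibilant consonant) → -ka → *rahihka*.
*ge*: final sound = /e/, a vowel → -et → *geet*.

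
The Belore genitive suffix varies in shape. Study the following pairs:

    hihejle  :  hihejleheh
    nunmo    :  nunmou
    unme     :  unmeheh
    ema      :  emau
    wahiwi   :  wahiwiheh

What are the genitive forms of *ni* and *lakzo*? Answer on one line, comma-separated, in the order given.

niheh, lakzou

The pattern is front/back vowel harmony: -heh when the last vowel of the stem is a front vowel (*hihejle*, *unme*, *wahiwi*); -u when the last vowel of the stem is a back vowel (*nunmo*, *ema*).
*ni* — last vowel /i/ (a front vowel) → -heh → *niheh*.
Since the last vowel of *lakzo* is /o/ (a back vowel), it takes -u, giving *lakzou*.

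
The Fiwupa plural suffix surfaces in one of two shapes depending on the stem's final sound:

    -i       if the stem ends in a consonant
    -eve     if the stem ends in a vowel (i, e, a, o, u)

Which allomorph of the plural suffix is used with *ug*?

Since the final sound of *ug* is /g/ (a consonant), it takes -i.

-i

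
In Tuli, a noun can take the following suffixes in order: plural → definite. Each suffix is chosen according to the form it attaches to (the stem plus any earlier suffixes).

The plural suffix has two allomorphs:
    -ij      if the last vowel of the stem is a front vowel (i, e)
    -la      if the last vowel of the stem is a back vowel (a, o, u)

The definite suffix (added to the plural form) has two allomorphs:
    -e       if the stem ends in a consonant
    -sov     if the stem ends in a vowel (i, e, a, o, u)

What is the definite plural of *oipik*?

The last vowel of *oipik* is /i/, which is a front vowel, so the plural suffix is -ij, giving *oipikij*.
The final sound of the plural form *oipikij* is /j/, which is a consonant, so the definite suffix is -e, giving *oipikije*.

oipikije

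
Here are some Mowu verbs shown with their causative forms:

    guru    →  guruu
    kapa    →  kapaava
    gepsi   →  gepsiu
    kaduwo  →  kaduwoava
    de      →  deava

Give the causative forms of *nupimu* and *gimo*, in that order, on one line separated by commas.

nupimuu, gimoava

Looking at the last vowel of each stem: -u when the last vowel of the stem is a high vowel (*guru*, *gepsi*); -ava when the last vowel of the stem is a non-high vowel (*kapa*, *kaduwo*, *de*).
*nupimu* — last vowel /u/ (a high vowel) → -u → *nupimuu*.
*gimo*: last vowel = /o/, a non-high vowel → -ava → *gimoava*.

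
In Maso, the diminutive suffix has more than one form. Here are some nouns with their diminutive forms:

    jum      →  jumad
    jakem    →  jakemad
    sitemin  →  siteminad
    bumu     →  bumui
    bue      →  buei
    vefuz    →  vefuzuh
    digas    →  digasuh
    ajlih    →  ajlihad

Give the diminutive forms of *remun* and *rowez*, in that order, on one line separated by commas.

remunad, rowezuh

The suffix is conditioned by the final sound: -uh when the stem ends in a sibilant (*vefuz*, *digas*); -ad when the stem ends in a non-sibilant consonant (*jum*, *jakem*, *sitemin*, *ajlih*); -i when the stem ends in a vowel (*bumu*, *bue*).
*remun*: final sound = /n/, a non-sibilant consonant → -ad → *remunad*.
Since the final sound of *rowez* is /z/ (a sibilant), it takes -uh, giving *rowezuh*.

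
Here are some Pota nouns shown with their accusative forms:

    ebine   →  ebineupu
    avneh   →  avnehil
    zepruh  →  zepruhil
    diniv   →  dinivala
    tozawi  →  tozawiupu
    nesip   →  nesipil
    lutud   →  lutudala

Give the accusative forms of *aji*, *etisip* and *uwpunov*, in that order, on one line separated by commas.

The pattern is voicing of the final sound: -il when the stem ends in a voiceless consonant (*avneh*, *zepruh*, *nesip*); -ala when the stem ends in a voiced consonant (*diniv*, *lutud*); -upu when the stem ends in a vowel (*ebine*, *tozawi*).
Since the final sound of *aji* is /i/ (a vowel), it takes -upu, giving *ajiupu*.
Since the final sound of *etisip* is /p/ (a voiceless consonant), it takes -il, giving *etisipil*.
Since the final sound of *uwpunov* is /v/ (a voiced consonant), it takes -ala, giving *uwpunovala*.

ajiupu, etisipil, uwpunovala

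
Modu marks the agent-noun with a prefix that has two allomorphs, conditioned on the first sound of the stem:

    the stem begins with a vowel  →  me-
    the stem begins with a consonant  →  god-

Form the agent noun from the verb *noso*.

Since the first sound of *noso* is /n/ (a consonant), it takes god-, giving *godnoso*.

godnoso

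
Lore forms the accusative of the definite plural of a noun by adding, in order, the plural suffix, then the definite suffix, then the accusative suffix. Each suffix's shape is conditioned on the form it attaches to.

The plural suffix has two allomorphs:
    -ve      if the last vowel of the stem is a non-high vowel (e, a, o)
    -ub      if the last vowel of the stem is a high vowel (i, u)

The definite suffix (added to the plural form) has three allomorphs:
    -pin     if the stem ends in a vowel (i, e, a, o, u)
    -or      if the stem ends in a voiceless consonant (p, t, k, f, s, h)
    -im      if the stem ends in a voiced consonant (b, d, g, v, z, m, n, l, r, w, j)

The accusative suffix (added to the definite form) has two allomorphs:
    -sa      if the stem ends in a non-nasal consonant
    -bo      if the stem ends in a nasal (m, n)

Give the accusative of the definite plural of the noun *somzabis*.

Since the last vowel of *somzabis* is /i/ (a high vowel), it takes -ub, giving *somzabisub*.
The final sound of the plural form *somzabisub* is /b/, which is a voiced consonant, so the definite suffix is -im, giving *somzabisubim*.
The definite form *somzabisubim*: final consonant = /m/, a nasal → -bo → *somzabisubimbo*.

somzabisubimbo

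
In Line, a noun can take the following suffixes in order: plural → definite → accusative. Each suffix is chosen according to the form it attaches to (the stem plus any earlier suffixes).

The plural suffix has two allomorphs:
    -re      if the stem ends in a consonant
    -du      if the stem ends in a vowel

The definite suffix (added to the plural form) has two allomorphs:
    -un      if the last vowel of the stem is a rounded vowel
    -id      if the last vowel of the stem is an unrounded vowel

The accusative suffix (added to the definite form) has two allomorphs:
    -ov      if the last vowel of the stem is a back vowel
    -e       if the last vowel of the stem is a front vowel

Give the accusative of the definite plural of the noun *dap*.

dapreide

The final sound of *dap* is /p/, which is a consonant, so the plural suffix is -re, giving *dapre*.
The plural form *dapre* — last vowel /e/ (an unrounded vowel) → -id → *dapreid*.
The definite form *dapreid* — last vowel /i/ (a front vowel) → -e → *dapreide*.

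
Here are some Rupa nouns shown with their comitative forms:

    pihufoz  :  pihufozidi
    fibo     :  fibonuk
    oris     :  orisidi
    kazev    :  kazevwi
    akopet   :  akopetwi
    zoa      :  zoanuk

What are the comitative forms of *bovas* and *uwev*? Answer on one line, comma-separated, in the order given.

bovasidi, uwevwi

The pattern is sibilance of the final sound: -idi when the stem ends in a sibilant (*pihufoz*, *oris*); -wi when the stem ends in a non-sibilant consonant (*kazev*, *akopet*); -nuk when the stem ends in a vowel (*fibo*, *zoa*).
Since the final sound of *bovas* is /s/ (a sibilant), it takes -idi, giving *bovasidi*.
*uwev*: final sound = /v/, a non-sibilant consonant → -wi → *uwevwi*.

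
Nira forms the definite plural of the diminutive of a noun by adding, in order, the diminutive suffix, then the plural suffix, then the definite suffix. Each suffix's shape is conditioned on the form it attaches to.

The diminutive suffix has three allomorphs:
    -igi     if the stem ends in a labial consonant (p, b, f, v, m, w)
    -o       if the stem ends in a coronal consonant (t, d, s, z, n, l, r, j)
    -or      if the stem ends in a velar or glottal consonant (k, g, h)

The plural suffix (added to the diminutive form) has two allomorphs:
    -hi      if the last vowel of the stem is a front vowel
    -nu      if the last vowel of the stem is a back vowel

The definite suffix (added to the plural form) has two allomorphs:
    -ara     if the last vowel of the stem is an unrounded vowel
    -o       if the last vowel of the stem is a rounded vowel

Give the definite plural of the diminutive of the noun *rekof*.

The final consonant of *rekof* is /f/, which is labial, so the diminutive suffix is -igi, giving *rekofigi*.
The diminutive form *rekofigi*: last vowel = /i/, a front vowel → -hi → *rekofigihi*.
The last vowel of the plural form *rekofigihi* is /i/, which is an unrounded vowel, so the definite suffix is -ara, giving *rekofigihiara*.

rekofigihiara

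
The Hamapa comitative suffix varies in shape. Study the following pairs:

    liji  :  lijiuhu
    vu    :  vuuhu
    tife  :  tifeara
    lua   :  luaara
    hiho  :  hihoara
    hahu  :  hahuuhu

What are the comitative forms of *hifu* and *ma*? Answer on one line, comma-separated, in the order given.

The alternation tracks the last vowel of the stem — -uhu when the last vowel of the stem is a high vowel (*liji*, *vu*, *hahu*); -ara when the last vowel of the stem is a non-high vowel (*tife*, *lua*, *hiho*).
Since the last vowel of *hifu* is /u/ (a high vowel), it takes -uhu, giving *hifuuhu*.
The last vowel of *ma* is /a/, which is a non-high vowel, so the suffix is -ara, giving *maara*.

hifuuhu, maara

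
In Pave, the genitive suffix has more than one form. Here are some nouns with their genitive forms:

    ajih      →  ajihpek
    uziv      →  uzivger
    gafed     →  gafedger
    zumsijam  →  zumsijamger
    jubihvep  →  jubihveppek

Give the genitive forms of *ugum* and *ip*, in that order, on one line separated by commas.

ugumger, ippek

The alternation tracks the final consonant of the stem — -pek when the stem ends in a voiceless consonant (*ajih*, *jubihvep*); -ger when the stem ends in a voiced consonant (*uziv*, *gafed*, *zumsijam*).
*ugum* — final consonant /m/ (voiced) → -ger → *ugumger*.
*ip* — final consonant /p/ (voiceless) → -pek → *ippek*.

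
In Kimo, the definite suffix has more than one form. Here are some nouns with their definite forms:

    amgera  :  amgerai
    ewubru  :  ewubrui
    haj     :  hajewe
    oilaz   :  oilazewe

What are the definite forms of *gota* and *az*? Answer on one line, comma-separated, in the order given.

gotai, azewe

Looking at the final sound of each stem: -ewe when the stem ends in a consonant (*haj*, *oilaz*); -i when the stem ends in a vowel (*amgera*, *ewubru*).
The final sound of *gota* is /a/, which is a vowel, so the suffix is -i, giving *gotai*.
*az* — final sound /z/ (a consonant) → -ewe → *azewe*.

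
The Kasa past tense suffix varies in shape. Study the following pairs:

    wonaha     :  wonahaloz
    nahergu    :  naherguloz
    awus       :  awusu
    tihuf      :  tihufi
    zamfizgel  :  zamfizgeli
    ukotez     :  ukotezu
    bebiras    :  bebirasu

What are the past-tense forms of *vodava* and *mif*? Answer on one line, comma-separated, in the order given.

The suffix is conditioned by the final sound: -u when the stem ends in a sibilant (*awus*, *ukotez*, *bebiras*); -i when the stem ends in a non-sibilant consonant (*tihuf*, *zamfizgel*); -loz when the stem ends in a vowel (*wonaha*, *nahergu*).
*vodava*: final sound = /a/, a vowel → -loz → *vodavaloz*.
Since the final sound of *mif* is /f/ (a non-sibilant consonant), it takes -i, giving *mifi*.

vodavaloz, mifi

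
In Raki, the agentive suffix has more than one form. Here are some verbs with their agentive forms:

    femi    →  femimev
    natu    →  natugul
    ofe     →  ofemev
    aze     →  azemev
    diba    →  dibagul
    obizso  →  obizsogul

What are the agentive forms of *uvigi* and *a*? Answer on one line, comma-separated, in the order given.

uvigimev, agul

The pattern is front/back vowel harmony: -mev when the last vowel of the stem is a front vowel (*femi*, *ofe*, *aze*); -gul when the last vowel of the stem is a back vowel (*natu*, *diba*, *obizso*).
The last vowel of *uvigi* is /i/, which is a front vowel, so the suffix is -mev, giving *uvigimev*.
The last vowel of *a* is /a/, which is a back vowel, so the suffix is -gul, giving *agul*.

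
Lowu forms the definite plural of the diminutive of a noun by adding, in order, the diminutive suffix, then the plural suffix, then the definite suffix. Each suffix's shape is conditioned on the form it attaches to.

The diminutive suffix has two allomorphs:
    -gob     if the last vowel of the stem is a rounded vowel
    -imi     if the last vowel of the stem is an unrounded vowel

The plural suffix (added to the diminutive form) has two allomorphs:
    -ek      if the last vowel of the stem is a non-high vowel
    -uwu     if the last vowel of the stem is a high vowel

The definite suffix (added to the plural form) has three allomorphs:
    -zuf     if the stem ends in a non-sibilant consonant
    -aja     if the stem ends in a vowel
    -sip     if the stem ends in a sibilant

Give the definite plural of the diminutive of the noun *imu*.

imugobekzuf

Since the last vowel of *imu* is /u/ (a rounded vowel), it takes -gob, giving *imugob*.
The diminutive form *imugob*: last vowel = /o/, a non-high vowel → -ek → *imugobek*.
Since the final sound of the plural form *imugobek* is /k/ (a non-sibilant consonant), it takes -zuf, giving *imugobekzuf*.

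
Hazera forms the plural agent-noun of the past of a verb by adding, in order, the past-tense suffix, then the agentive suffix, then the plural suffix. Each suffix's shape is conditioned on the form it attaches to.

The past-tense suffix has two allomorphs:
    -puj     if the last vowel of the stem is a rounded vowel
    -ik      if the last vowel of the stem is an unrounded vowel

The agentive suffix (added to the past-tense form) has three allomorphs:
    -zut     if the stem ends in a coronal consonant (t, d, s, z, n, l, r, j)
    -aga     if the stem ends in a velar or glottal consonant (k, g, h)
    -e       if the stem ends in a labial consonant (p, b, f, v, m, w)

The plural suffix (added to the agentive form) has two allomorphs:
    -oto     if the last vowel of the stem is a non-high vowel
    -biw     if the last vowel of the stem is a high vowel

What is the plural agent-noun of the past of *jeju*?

Since the last vowel of *jeju* is /u/ (a rounded vowel), it takes -puj, giving *jejupuj*.
The past-tense form *jejupuj*: final consonant = /j/, coronal → -zut → *jejupujzut*.
Since the last vowel of the agentive form *jejupujzut* is /u/ (a high vowel), it takes -biw, giving *jejupujzutbiw*.

jejupujzutbiw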